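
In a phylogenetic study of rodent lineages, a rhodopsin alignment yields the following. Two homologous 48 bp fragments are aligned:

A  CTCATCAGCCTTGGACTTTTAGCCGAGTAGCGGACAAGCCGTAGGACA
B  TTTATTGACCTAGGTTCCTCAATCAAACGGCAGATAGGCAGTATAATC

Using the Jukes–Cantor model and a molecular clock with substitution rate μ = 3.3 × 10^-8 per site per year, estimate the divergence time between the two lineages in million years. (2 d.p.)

13.47

The sequences differ at 25 of 48 sites, so p = 25/48 ≈ 0.520833.
d = −(3/4) ln(1 − 4p/3) = −0.75 ln(1 − 0.694444) = −0.75 ln(0.305556)
  = −0.75 × (-1.185622) = 0.889217 substitutions/site.
Under a molecular clock d = 2μt, so t = d/(2μ) = 0.889217 / (2 × 3.3 × 10^-8) = 13.47 million years.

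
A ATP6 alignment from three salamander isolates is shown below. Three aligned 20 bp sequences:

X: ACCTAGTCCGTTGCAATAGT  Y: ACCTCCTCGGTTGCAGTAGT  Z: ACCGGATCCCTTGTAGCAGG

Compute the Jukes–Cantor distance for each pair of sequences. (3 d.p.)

X–Y: 4/20 sites differ → p = 0.2, d = −0.75 ln(1 − 0.266667) = 0.232617 ≈ 0.233.
X–Z: 8/20 sites differ → p = 0.4, d = −0.75 ln(1 − 0.533333) = 0.571605 ≈ 0.572.
Y–Z: 8/20 sites differ → p = 0.4, d = −0.75 ln(1 − 0.533333) = 0.571605 ≈ 0.572.

d(X,Y) = 0.233, d(X,Z) = 0.572, d(Y,Z) = 0.572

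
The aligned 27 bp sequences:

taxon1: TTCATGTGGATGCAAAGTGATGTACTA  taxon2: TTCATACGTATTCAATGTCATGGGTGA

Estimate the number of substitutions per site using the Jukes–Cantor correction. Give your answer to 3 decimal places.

0.511

The sequences differ at 10 of 27 sites (6, 7, 9, 12, 16, 19, 23, 24, 25, 26), so p = 10/27 ≈ 0.37037.
d = −(3/4) ln(1 − 4p/3) = −0.75 ln(1 − 0.493827) = −0.75 ln(0.506173)
  = −0.75 × (-0.680877) = 0.510658 substitutions/site.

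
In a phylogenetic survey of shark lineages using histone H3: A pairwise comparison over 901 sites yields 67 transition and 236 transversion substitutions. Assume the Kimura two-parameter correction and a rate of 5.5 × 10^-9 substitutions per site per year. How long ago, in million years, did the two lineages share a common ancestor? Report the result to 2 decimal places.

40.90

P = 67/901 ≈ 0.074362 and Q = 236/901 ≈ 0.261931.
Under the Kimura two-parameter model, d = −½ ln(1 − 2P − Q) − ¼ ln(1 − 2Q).
1 − 2P − Q = 0.589345, giving −½ ln(0.589345) = 0.264372.
1 − 2Q = 0.476138, giving −¼ ln(0.476138) = 0.185512.
d = 0.264372 + 0.185512 = 0.449884.
Under a molecular clock d = 2μt, so t = d/(2μ) = 0.449884 / (2 × 5.5 × 10^-9) = 40.90 million years.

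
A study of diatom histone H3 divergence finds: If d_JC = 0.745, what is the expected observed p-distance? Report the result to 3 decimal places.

p = (3/4)(1 − e^(−4d/3)) = 0.75 × (1 − e^(-0.993333)) = 0.75 × (1 − 0.370340) = 0.472245.

0.472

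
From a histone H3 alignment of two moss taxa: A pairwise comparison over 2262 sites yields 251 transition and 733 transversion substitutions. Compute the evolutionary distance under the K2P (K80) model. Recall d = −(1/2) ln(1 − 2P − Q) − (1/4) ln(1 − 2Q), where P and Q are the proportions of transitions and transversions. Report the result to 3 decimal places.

0.656

P = 251/2262 ≈ 0.110964 and Q = 733/2262 ≈ 0.32405.
Under the Kimura two-parameter model, d = −½ ln(1 − 2P − Q) − ¼ ln(1 − 2Q).
1 − 2P − Q = 0.454022, giving −½ ln(0.454022) = 0.394805.
1 − 2Q = 0.3519, giving −¼ ln(0.3519) = 0.261102.
d = 0.394805 + 0.261102 = 0.655907.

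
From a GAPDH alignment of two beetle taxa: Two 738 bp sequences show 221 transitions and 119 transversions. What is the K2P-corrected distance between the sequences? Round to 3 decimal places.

P = 221/738 ≈ 0.299458 and Q = 119/738 ≈ 0.161247.
Under the Kimura two-parameter model, d = −½ ln(1 − 2P − Q) − ¼ ln(1 − 2Q).
1 − 2P − Q = 0.239837, giving −½ ln(0.239837) = 0.713898.
1 − 2Q = 0.677506, giving −¼ ln(0.677506) = 0.097334.
d = 0.713898 + 0.097334 = 0.811232.

0.811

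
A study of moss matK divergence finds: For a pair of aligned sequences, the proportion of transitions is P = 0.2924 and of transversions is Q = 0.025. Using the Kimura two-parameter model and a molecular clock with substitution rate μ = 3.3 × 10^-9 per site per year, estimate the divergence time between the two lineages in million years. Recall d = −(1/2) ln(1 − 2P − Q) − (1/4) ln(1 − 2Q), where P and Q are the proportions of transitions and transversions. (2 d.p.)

Under the Kimura two-parameter model, d = −½ ln(1 − 2P − Q) − ¼ ln(1 − 2Q).
1 − 2P − Q = 0.3902, giving −½ ln(0.3902) = 0.470548.
1 − 2Q = 0.95, giving −¼ ln(0.95) = 0.012823.
d = 0.470548 + 0.012823 = 0.483371.
Under a molecular clock d = 2μt, so t = d/(2μ) = 0.483371 / (2 × 3.3 × 10^-9) = 73.24 million years.

73.24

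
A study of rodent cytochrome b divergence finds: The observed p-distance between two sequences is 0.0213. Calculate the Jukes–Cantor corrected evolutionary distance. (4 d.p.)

0.0216

d = −(3/4) ln(1 − 4p/3) = −0.75 ln(1 − 0.0284) = −0.75 ln(0.9716)
  = −0.75 × (-0.028811) = 0.021608 substitutions/site.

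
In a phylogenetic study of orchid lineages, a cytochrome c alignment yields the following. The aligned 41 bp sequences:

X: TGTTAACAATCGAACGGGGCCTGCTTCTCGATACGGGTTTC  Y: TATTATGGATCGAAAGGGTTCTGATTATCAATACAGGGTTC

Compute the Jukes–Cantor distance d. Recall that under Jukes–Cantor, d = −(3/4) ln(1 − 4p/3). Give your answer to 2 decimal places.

0.37

The sequences differ at 12 of 41 sites, so p = 12/41 ≈ 0.292683.
d = −(3/4) ln(1 − 4p/3) = −0.75 ln(1 − 0.390244) = −0.75 ln(0.609756)
  = −0.75 × (-0.494696) = 0.371022 substitutions/site.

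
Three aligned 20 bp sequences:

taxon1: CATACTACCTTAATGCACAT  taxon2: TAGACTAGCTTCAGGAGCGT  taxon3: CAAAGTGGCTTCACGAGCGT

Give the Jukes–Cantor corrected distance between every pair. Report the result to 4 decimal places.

d(taxon1,taxon2) = 0.5716, d(taxon1,taxon3) = 0.6872, d(taxon2,taxon3) = 0.3041

taxon1–taxon2: 8/20 sites differ → p = 0.4, d = −0.75 ln(1 − 0.533333) = 0.571605 ≈ 0.5716.
taxon1–taxon3: 9/20 sites differ → p = 0.45, d = −0.75 ln(1 − 0.6) = 0.687218 ≈ 0.6872.
taxon2–taxon3: 5/20 sites differ → p = 0.25, d = −0.75 ln(1 − 0.333333) = 0.304098 ≈ 0.3041.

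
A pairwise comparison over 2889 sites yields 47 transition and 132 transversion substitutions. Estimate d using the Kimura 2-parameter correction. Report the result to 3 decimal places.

P = 47/2889 ≈ 0.016269 and Q = 132/2889 ≈ 0.045691.
Under the Kimura two-parameter model, d = −½ ln(1 − 2P − Q) − ¼ ln(1 − 2Q).
1 − 2P − Q = 0.921771, giving −½ ln(0.921771) = 0.040729.
1 − 2Q = 0.908618, giving −¼ ln(0.908618) = 0.023958.
d = 0.040729 + 0.023958 = 0.064687.

0.065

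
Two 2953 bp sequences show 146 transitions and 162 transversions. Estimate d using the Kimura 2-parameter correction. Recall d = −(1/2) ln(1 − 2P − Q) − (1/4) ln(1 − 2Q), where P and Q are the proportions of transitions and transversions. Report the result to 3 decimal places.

P = 146/2953 ≈ 0.049441 and Q = 162/2953 ≈ 0.054859.
Under the Kimura two-parameter model, d = −½ ln(1 − 2P − Q) − ¼ ln(1 − 2Q).
1 − 2P − Q = 0.846259, giving −½ ln(0.846259) = 0.083465.
1 − 2Q = 0.890282, giving −¼ ln(0.890282) = 0.029054.
d = 0.083465 + 0.029054 = 0.112519.

0.113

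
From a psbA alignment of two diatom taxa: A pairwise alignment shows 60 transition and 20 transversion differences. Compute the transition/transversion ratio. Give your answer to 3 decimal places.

3.000

R = 60/20 = 3.000.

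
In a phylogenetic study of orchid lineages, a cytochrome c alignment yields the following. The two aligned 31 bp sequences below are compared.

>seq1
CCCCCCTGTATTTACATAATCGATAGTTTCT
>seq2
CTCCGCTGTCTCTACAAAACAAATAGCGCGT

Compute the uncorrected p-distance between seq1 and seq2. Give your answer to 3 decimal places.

0.387

The sequences differ at 12 of 31 positions.
p = 12/31 = 0.387096… ≈ 0.387 (to 3 d.p.).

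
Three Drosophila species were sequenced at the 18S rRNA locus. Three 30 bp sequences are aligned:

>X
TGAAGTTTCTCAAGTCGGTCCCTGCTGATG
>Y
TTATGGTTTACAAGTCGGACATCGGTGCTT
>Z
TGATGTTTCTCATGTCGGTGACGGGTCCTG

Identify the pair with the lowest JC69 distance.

X–Y: 12/30 differ, p = 0.400, d = 0.572.
X–Z: 8/30 differ, p = 0.267, d = 0.330.
Y–Z: 11/30 differ, p = 0.367, d = 0.503.
The smallest distance is between X and Z.

X and Z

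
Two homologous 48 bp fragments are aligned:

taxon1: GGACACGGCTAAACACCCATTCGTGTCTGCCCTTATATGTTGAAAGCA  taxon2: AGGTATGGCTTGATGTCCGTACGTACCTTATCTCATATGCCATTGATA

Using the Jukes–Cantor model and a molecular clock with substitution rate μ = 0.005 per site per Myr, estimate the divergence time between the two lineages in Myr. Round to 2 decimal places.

88.92

The sequences differ at 25 of 48 sites, so p = 25/48 ≈ 0.520833.
d = −(3/4) ln(1 − 4p/3) = −0.75 ln(1 − 0.694444) = −0.75 ln(0.305556)
  = −0.75 × (-1.185622) = 0.889217 substitutions/site.
Under a molecular clock d = 2μt, so t = d/(2μ) = 0.889217 / (2 × 0.005) = 88.92 Myr.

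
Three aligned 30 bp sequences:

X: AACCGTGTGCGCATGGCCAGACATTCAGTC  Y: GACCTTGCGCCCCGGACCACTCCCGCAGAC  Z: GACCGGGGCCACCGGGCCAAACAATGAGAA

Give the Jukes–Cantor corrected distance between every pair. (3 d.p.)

d(X,Y) = 0.647, d(X,Z) = 0.572, d(Y,Z) = 0.647

X–Y: 13/30 sites differ → p ≈ 0.433333, d = −0.75 ln(1 − 0.577777) = 0.646666 ≈ 0.647.
X–Z: 12/30 sites differ → p = 0.4, d = −0.75 ln(1 − 0.533333) = 0.571605 ≈ 0.572.
Y–Z: 13/30 sites differ → p ≈ 0.433333, d = −0.75 ln(1 − 0.577777) = 0.646666 ≈ 0.647.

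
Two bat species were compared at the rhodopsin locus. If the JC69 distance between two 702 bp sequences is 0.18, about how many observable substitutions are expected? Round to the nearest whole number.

Invert JC69: p = (3/4)(1 − e^(−4d/3)) = 0.75 × (1 − e^(-0.24)) = 0.75 × (1 − 0.786628) = 0.160029.
Expected differing sites = pL ≈ 0.160029 × 702 = 112.340358 ≈ 112.

112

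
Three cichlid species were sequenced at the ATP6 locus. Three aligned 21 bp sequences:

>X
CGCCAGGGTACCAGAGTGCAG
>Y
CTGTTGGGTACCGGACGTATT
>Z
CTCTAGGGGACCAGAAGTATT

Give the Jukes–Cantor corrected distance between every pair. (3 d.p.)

d(X,Y) = 0.899, d(X,Z) = 0.635, d(Y,Z) = 0.286

X–Y: 11/21 sites differ → p ≈ 0.52381, d = −0.75 ln(1 − 0.698413) = 0.899023 ≈ 0.899.
X–Z: 9/21 sites differ → p ≈ 0.428571, d = −0.75 ln(1 − 0.571428) = 0.635472 ≈ 0.635.
Y–Z: 5/21 sites differ → p ≈ 0.238095, d = −0.75 ln(1 − 0.31746) = 0.286451 ≈ 0.286.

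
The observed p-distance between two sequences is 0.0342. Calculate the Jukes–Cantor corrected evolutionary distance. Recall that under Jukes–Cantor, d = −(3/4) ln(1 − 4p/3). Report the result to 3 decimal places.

d = −(3/4) ln(1 − 4p/3) = −0.75 ln(1 − 0.0456) = −0.75 ln(0.9544)
  = −0.75 × (-0.046672) = 0.035004 substitutions/site.

0.035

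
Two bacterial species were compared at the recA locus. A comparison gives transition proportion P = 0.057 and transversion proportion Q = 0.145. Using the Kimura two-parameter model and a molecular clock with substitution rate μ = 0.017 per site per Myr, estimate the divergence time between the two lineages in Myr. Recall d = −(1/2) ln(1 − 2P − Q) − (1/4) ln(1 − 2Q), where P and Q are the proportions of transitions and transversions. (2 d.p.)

6.93

Under the Kimura two-parameter model, d = −½ ln(1 − 2P − Q) − ¼ ln(1 − 2Q).
1 − 2P − Q = 0.741, giving −½ ln(0.741) = 0.149877.
1 − 2Q = 0.71, giving −¼ ln(0.71) = 0.085623.
d = 0.149877 + 0.085623 = 0.235500.
Under a molecular clock d = 2μt, so t = d/(2μ) = 0.235500 / (2 × 0.017) = 6.93 Myr.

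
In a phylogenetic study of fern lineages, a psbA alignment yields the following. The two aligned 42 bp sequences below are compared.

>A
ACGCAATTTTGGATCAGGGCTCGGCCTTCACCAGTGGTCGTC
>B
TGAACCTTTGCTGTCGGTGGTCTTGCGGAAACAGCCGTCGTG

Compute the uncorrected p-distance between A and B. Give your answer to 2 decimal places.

The sequences differ at 23 of 42 positions.
p = 23/42 = 0.547619… ≈ 0.55 (to 2 d.p.).

0.55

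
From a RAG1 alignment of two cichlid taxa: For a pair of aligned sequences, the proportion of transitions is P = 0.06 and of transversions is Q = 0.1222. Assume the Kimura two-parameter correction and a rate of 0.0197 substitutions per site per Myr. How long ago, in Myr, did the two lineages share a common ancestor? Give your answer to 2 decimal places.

Under the Kimura two-parameter model, d = −½ ln(1 − 2P − Q) − ¼ ln(1 − 2Q).
1 − 2P − Q = 0.7578, giving −½ ln(0.7578) = 0.138668.
1 − 2Q = 0.7556, giving −¼ ln(0.7556) = 0.070061.
d = 0.138668 + 0.070061 = 0.208729.
Under a molecular clock d = 2μt, so t = d/(2μ) = 0.208729 / (2 × 0.0197) = 5.30 Myr.

5.30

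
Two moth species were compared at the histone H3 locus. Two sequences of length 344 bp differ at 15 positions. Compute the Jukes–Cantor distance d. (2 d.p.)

p = 15/344 ≈ 0.043605.
d = −(3/4) ln(1 − 4p/3) = −0.75 ln(1 − 0.05814) = −0.75 ln(0.94186)
  = −0.75 × (-0.059899) = 0.044924 substitutions/site.

0.04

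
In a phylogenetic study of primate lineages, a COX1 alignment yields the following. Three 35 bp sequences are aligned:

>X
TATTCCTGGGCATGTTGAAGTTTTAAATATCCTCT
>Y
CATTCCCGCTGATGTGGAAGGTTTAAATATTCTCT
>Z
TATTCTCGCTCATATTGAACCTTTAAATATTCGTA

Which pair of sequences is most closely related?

X–Y: 8/35 differ, p = 0.229, d = 0.273.
X–Z: 11/35 differ, p = 0.314, d = 0.407.
Y–Z: 10/35 differ, p = 0.286, d = 0.360.
The smallest distance is between X and Y.

X and Y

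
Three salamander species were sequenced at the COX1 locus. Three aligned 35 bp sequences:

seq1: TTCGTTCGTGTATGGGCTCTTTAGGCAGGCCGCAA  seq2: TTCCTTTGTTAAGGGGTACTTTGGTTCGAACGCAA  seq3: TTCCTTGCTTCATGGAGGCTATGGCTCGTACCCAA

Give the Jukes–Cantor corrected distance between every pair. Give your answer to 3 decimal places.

seq1–seq2: 13/35 sites differ → p ≈ 0.371429, d = −0.75 ln(1 − 0.495239) = 0.512753 ≈ 0.513.
seq1–seq3: 16/35 sites differ → p ≈ 0.457143, d = −0.75 ln(1 − 0.609524) = 0.705292 ≈ 0.705.
seq2–seq3: 11/35 sites differ → p ≈ 0.314286, d = −0.75 ln(1 − 0.419048) = 0.407315 ≈ 0.407.

d(seq1,seq2) = 0.513, d(seq1,seq3) = 0.705, d(seq2,seq3) = 0.407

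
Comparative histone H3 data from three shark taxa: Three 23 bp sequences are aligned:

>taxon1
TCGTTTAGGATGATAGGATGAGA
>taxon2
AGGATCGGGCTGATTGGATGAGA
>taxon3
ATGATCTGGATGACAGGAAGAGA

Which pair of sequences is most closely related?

taxon1–taxon2: 7/23 differ, p = 0.304, d = 0.390.
taxon1–taxon3: 7/23 differ, p = 0.304, d = 0.390.
taxon2–taxon3: 6/23 differ, p = 0.261, d = 0.321.
The smallest distance is between taxon2 and taxon3.

taxon2 and taxon3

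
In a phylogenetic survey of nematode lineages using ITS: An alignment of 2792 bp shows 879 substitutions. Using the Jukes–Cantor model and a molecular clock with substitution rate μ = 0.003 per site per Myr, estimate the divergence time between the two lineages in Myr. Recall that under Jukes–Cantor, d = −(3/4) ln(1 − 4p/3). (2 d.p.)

68.04

p = 879/2792 ≈ 0.314828.
d = −(3/4) ln(1 − 4p/3) = −0.75 ln(1 − 0.419771) = −0.75 ln(0.580229)
  = −0.75 × (-0.544332) = 0.408249 substitutions/site.
Under a molecular clock d = 2μt, so t = d/(2μ) = 0.408249 / (2 × 0.003) = 68.04 Myr.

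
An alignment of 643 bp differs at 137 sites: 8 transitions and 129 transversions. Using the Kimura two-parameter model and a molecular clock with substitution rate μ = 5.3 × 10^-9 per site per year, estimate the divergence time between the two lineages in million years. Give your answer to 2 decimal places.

24.15

P = 8/643 ≈ 0.012442 and Q = 129/643 ≈ 0.200622.
Under the Kimura two-parameter model, d = −½ ln(1 − 2P − Q) − ¼ ln(1 − 2Q).
1 − 2P − Q = 0.774494, giving −½ ln(0.774494) = 0.127773.
1 − 2Q = 0.598756, giving −¼ ln(0.598756) = 0.128225.
d = 0.127773 + 0.128225 = 0.255998.
Under a molecular clock d = 2μt, so t = d/(2μ) = 0.255998 / (2 × 5.3 × 10^-9) = 24.15 million years.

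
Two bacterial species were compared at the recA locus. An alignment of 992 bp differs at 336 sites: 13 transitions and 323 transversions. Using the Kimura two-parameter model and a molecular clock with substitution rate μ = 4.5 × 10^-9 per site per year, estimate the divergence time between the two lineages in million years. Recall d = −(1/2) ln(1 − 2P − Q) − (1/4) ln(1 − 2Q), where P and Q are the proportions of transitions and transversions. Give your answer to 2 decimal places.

P = 13/992 ≈ 0.013105 and Q = 323/992 ≈ 0.325605.
Under the Kimura two-parameter model, d = −½ ln(1 − 2P − Q) − ¼ ln(1 − 2Q).
1 − 2P − Q = 0.648185, giving −½ ln(0.648185) = 0.216790.
1 − 2Q = 0.34879, giving −¼ ln(0.34879) = 0.263321.
d = 0.216790 + 0.263321 = 0.480111.
Under a molecular clock d = 2μt, so t = d/(2μ) = 0.480111 / (2 × 4.5 × 10^-9) = 53.35 million years.

53.35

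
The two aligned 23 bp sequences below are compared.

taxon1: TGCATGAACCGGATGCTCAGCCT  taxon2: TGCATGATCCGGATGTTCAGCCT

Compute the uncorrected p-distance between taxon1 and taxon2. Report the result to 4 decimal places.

The sequences differ at 2 of 23 positions (sites 8, 16).
p = 2/23 = 0.086956… ≈ 0.0870 (to 4 d.p.).

0.0870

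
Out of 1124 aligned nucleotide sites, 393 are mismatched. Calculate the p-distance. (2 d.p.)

p = 393/1124 = 0.349644… ≈ 0.35 (to 2 d.p.).

0.35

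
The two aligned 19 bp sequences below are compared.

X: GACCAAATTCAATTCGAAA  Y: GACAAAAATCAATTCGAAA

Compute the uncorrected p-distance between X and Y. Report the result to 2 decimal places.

0.11

The sequences differ at 2 of 19 positions (sites 4, 8).
p = 2/19 = 0.105263… ≈ 0.11 (to 2 d.p.).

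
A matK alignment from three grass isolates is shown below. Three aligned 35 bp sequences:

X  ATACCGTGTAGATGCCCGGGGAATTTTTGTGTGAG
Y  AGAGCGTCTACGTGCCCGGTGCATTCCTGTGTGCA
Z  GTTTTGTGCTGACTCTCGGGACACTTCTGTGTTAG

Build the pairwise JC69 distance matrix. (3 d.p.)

d(X,Y) = 0.407, d(X,Z) = 0.572, d(Y,Z) = 1.076

X–Y: 11/35 sites differ → p ≈ 0.314286, d = −0.75 ln(1 − 0.419048) = 0.407315 ≈ 0.407.
X–Z: 14/35 sites differ → p = 0.4, d = −0.75 ln(1 − 0.533333) = 0.571605 ≈ 0.572.
Y–Z: 20/35 sites differ → p ≈ 0.571429, d = −0.75 ln(1 − 0.761905) = 1.076314 ≈ 1.076.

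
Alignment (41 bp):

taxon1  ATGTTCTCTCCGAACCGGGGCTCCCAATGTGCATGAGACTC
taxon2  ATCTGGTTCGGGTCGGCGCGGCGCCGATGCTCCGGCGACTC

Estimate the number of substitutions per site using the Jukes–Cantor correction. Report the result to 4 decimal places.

0.9426

The sequences differ at 22 of 41 sites, so p = 22/41 ≈ 0.536585.
d = −(3/4) ln(1 − 4p/3) = −0.75 ln(1 − 0.715447) = −0.75 ln(0.284553)
  = −0.75 × (-1.256836) = 0.942627 substitutions/site.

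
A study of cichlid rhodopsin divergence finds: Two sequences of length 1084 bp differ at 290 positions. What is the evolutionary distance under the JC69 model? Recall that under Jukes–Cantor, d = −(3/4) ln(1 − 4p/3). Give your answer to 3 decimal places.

0.331

p = 290/1084 ≈ 0.267528.
d = −(3/4) ln(1 − 4p/3) = −0.75 ln(1 − 0.356704) = −0.75 ln(0.643296)
  = −0.75 × (-0.441150) = 0.330863 substitutions/site.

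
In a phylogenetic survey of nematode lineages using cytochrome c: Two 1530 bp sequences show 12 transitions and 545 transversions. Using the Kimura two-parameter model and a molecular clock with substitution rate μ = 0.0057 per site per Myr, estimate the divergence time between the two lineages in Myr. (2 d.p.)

47.73

P = 12/1530 ≈ 0.007843 and Q = 545/1530 ≈ 0.356209.
Under the Kimura two-parameter model, d = −½ ln(1 − 2P − Q) − ¼ ln(1 − 2Q).
1 − 2P − Q = 0.628105, giving −½ ln(0.628105) = 0.232524.
1 − 2Q = 0.287582, giving −¼ ln(0.287582) = 0.311562.
d = 0.232524 + 0.311562 = 0.544086.
Under a molecular clock d = 2μt, so t = d/(2μ) = 0.544086 / (2 × 0.0057) = 47.73 Myr.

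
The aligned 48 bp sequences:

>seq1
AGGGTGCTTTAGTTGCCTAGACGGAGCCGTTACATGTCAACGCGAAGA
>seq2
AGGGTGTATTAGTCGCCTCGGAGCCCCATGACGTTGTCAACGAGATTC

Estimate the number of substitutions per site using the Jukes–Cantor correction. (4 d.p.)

The sequences differ at 20 of 48 sites, so p = 20/48 ≈ 0.416667.
d = −(3/4) ln(1 − 4p/3) = −0.75 ln(1 − 0.555556) = −0.75 ln(0.444444)
  = −0.75 × (-0.810931) = 0.608198 substitutions/site.

0.6082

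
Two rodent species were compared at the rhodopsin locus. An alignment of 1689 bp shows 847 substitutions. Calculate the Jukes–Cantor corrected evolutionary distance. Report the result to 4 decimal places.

0.8284

p = 847/1689 ≈ 0.50148.
d = −(3/4) ln(1 − 4p/3) = −0.75 ln(1 − 0.66864) = −0.75 ln(0.33136)
  = −0.75 × (-1.104550) = 0.828413 substitutions/site.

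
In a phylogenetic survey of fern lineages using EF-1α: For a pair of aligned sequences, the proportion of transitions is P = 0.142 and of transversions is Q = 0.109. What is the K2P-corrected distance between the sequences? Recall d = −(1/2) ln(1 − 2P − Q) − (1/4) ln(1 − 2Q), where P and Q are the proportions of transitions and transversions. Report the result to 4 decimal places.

Under the Kimura two-parameter model, d = −½ ln(1 − 2P − Q) − ¼ ln(1 − 2Q).
1 − 2P − Q = 0.607, giving −½ ln(0.607) = 0.249613.
1 − 2Q = 0.782, giving −¼ ln(0.782) = 0.061475.
d = 0.249613 + 0.061475 = 0.311088.

0.3111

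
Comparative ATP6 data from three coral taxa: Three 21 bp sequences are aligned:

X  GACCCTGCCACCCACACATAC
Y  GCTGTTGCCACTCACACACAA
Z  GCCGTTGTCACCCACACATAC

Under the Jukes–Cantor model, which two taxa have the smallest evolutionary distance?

X and Z

X–Y: 7/21 differ, p = 0.333, d = 0.441.
X–Z: 4/21 differ, p = 0.190, d = 0.220.
Y–Z: 5/21 differ, p = 0.238, d = 0.286.
The smallest distance is between X and Z.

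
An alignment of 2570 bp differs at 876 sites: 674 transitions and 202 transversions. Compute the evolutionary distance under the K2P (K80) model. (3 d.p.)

P = 674/2570 ≈ 0.262257 and Q = 202/2570 ≈ 0.078599.
Under the Kimura two-parameter model, d = −½ ln(1 − 2P − Q) − ¼ ln(1 − 2Q).
1 − 2P − Q = 0.396887, giving −½ ln(0.396887) = 0.462052.
1 − 2Q = 0.842802, giving −¼ ln(0.842802) = 0.042756.
d = 0.462052 + 0.042756 = 0.504808.

0.505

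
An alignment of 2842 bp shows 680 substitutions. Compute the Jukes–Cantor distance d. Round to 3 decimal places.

p = 680/2842 ≈ 0.239268.
d = −(3/4) ln(1 − 4p/3) = −0.75 ln(1 − 0.319024) = −0.75 ln(0.680976)
  = −0.75 × (-0.384228) = 0.288171 substitutions/site.

0.288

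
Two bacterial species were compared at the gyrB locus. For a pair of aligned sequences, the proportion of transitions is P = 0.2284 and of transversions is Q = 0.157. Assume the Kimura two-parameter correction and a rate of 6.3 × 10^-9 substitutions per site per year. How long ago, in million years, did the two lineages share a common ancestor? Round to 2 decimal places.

Under the Kimura two-parameter model, d = −½ ln(1 − 2P − Q) − ¼ ln(1 − 2Q).
1 − 2P − Q = 0.3862, giving −½ ln(0.3862) = 0.475700.
1 − 2Q = 0.686, giving −¼ ln(0.686) = 0.094219.
d = 0.475700 + 0.094219 = 0.569919.
Under a molecular clock d = 2μt, so t = d/(2μ) = 0.569919 / (2 × 6.3 × 10^-9) = 45.23 million years.

45.23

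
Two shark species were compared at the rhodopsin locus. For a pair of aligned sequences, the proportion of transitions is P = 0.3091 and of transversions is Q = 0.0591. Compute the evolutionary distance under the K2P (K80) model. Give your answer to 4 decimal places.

Under the Kimura two-parameter model, d = −½ ln(1 − 2P − Q) − ¼ ln(1 − 2Q).
1 − 2P − Q = 0.3227, giving −½ ln(0.3227) = 0.565516.
1 − 2Q = 0.8818, giving −¼ ln(0.8818) = 0.031448.
d = 0.565516 + 0.031448 = 0.596964.

0.5970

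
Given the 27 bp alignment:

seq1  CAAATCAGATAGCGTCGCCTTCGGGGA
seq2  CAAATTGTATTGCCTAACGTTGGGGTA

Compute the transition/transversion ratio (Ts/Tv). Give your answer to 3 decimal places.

0.429

Transitions are A↔G and C↔T; transversions are all other mismatches.
Transitions: 3. Transversions: 7.
R = 3/7 = 0.428571… ≈ 0.429 (to 3 d.p.).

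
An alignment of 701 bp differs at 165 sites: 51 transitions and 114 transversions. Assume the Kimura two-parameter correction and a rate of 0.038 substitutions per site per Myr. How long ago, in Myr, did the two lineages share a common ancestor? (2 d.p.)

3.72

P = 51/701 ≈ 0.072753 and Q = 114/701 ≈ 0.162625.
Under the Kimura two-parameter model, d = −½ ln(1 − 2P − Q) − ¼ ln(1 − 2Q).
1 − 2P − Q = 0.691869, giving −½ ln(0.691869) = 0.184179.
1 − 2Q = 0.67475, giving −¼ ln(0.67475) = 0.098353.
d = 0.184179 + 0.098353 = 0.282532.
Under a molecular clock d = 2μt, so t = d/(2μ) = 0.282532 / (2 × 0.038) = 3.72 Myr.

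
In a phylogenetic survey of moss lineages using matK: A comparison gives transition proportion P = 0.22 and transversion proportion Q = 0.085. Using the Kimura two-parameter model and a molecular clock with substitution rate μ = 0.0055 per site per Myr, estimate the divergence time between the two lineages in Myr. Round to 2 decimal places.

38.07

Under the Kimura two-parameter model, d = −½ ln(1 − 2P − Q) − ¼ ln(1 − 2Q).
1 − 2P − Q = 0.475, giving −½ ln(0.475) = 0.372220.
1 − 2Q = 0.83, giving −¼ ln(0.83) = 0.046582.
d = 0.372220 + 0.046582 = 0.418802.
Under a molecular clock d = 2μt, so t = d/(2μ) = 0.418802 / (2 × 0.0055) = 38.07 Myr.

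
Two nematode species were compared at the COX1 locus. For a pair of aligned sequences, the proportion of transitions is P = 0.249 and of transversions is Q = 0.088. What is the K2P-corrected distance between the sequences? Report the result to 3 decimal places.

Under the Kimura two-parameter model, d = −½ ln(1 − 2P − Q) − ¼ ln(1 − 2Q).
1 − 2P − Q = 0.414, giving −½ ln(0.414) = 0.440945.
1 − 2Q = 0.824, giving −¼ ln(0.824) = 0.048396.
d = 0.440945 + 0.048396 = 0.489341.

0.489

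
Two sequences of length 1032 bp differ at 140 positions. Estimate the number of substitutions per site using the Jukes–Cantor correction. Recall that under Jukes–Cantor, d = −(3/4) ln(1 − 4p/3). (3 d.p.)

p = 140/1032 ≈ 0.135659.
d = −(3/4) ln(1 − 4p/3) = −0.75 ln(1 − 0.180879) = −0.75 ln(0.819121)
  = −0.75 × (-0.199523) = 0.149642 substitutions/site.

0.150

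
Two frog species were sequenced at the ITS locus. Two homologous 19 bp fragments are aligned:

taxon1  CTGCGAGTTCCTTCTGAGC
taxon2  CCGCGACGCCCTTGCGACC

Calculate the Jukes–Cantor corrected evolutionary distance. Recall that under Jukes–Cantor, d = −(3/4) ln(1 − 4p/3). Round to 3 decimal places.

The sequences differ at 7 of 19 sites (2, 7, 8, 9, 14, 15, 18), so p = 7/19 ≈ 0.368421.
d = −(3/4) ln(1 − 4p/3) = −0.75 ln(1 − 0.491228) = −0.75 ln(0.508772)
  = −0.75 × (-0.675755) = 0.506816 substitutions/site.

0.507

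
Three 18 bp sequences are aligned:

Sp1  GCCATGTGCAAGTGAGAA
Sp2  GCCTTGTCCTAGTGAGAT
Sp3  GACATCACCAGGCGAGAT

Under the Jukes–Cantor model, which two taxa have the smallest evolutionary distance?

Sp1–Sp2: 4/18 differ, p = 0.222, d = 0.264.
Sp1–Sp3: 7/18 differ, p = 0.389, d = 0.548.
Sp2–Sp3: 7/18 differ, p = 0.389, d = 0.548.
The smallest distance is between Sp1 and Sp2.

Sp1 and Sp2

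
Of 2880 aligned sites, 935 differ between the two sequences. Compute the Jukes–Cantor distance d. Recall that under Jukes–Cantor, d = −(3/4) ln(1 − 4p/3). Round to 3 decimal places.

0.425

p = 935/2880 ≈ 0.324653.
d = −(3/4) ln(1 − 4p/3) = −0.75 ln(1 − 0.432871) = −0.75 ln(0.567129)
  = −0.75 × (-0.567168) = 0.425376 substitutions/site.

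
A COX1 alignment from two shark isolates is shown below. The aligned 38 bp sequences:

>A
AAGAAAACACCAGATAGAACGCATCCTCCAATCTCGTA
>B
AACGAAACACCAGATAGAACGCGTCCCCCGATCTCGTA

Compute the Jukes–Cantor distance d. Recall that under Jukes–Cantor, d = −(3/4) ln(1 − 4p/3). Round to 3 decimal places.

The sequences differ at 5 of 38 sites (3, 4, 23, 27, 30), so p = 5/38 ≈ 0.131579.
d = −(3/4) ln(1 − 4p/3) = −0.75 ln(1 − 0.175439) = −0.75 ln(0.824561)
  = −0.75 × (-0.192904) = 0.144678 substitutions/site.

0.145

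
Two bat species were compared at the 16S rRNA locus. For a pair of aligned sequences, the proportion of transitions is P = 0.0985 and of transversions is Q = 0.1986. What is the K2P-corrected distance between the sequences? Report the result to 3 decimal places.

0.378

Under the Kimura two-parameter model, d = −½ ln(1 − 2P − Q) − ¼ ln(1 − 2Q).
1 − 2P − Q = 0.6044, giving −½ ln(0.6044) = 0.251760.
1 − 2Q = 0.6028, giving −¼ ln(0.6028) = 0.126542.
d = 0.251760 + 0.126542 = 0.378302.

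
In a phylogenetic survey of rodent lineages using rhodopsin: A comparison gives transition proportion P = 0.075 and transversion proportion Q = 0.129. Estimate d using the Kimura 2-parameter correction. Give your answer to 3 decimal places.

0.238

Under the Kimura two-parameter model, d = −½ ln(1 − 2P − Q) − ¼ ln(1 − 2Q).
1 − 2P − Q = 0.721, giving −½ ln(0.721) = 0.163558.
1 − 2Q = 0.742, giving −¼ ln(0.742) = 0.074602.
d = 0.163558 + 0.074602 = 0.238160.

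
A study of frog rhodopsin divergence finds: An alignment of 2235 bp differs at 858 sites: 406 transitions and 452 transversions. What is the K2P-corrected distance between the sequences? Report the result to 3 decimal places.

P = 406/2235 ≈ 0.181655 and Q = 452/2235 ≈ 0.202237.
Under the Kimura two-parameter model, d = −½ ln(1 − 2P − Q) − ¼ ln(1 − 2Q).
1 − 2P − Q = 0.434453, giving −½ ln(0.434453) = 0.416834.
1 − 2Q = 0.595526, giving −¼ ln(0.595526) = 0.129578.
d = 0.416834 + 0.129578 = 0.546412.

0.546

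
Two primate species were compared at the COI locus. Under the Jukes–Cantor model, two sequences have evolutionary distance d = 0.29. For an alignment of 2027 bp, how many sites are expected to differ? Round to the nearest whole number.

488

Invert JC69: p = (3/4)(1 − e^(−4d/3)) = 0.75 × (1 − e^(-0.386667)) = 0.75 × (1 − 0.679317) = 0.240512.
Expected differing sites = pL ≈ 0.240512 × 2027 = 487.517824 ≈ 488.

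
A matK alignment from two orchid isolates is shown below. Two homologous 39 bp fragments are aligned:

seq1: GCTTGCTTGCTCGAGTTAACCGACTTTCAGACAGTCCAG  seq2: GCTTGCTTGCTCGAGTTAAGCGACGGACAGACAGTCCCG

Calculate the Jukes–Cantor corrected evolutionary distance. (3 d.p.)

0.141

The sequences differ at 5 of 39 sites (20, 25, 26, 27, 38), so p = 5/39 ≈ 0.128205.
d = −(3/4) ln(1 − 4p/3) = −0.75 ln(1 − 0.17094) = −0.75 ln(0.82906)
  = −0.75 × (-0.187463) = 0.140597 substitutions/site.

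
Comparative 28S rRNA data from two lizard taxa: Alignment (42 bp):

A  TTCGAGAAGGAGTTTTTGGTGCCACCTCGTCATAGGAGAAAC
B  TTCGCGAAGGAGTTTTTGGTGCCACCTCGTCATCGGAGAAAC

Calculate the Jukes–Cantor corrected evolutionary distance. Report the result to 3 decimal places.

0.049

The sequences differ at 2 of 42 sites (5, 34), so p = 2/42 ≈ 0.047619.
d = −(3/4) ln(1 − 4p/3) = −0.75 ln(1 − 0.063492) = −0.75 ln(0.936508)
  = −0.75 × (-0.065597) = 0.049198 substitutions/site.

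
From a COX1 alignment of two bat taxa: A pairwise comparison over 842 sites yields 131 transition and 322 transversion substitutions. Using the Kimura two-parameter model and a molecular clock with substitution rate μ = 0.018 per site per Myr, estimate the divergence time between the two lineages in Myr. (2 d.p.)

26.48

P = 131/842 ≈ 0.155582 and Q = 322/842 ≈ 0.382423.
Under the Kimura two-parameter model, d = −½ ln(1 − 2P − Q) − ¼ ln(1 − 2Q).
1 − 2P − Q = 0.306413, giving −½ ln(0.306413) = 0.591411.
1 − 2Q = 0.235154, giving −¼ ln(0.235154) = 0.361879.
d = 0.591411 + 0.361879 = 0.953290.
Under a molecular clock d = 2μt, so t = d/(2μ) = 0.953290 / (2 × 0.018) = 26.48 Myr.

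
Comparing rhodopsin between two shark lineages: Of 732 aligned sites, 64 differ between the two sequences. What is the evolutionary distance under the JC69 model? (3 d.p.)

p = 64/732 ≈ 0.087432.
d = −(3/4) ln(1 − 4p/3) = −0.75 ln(1 − 0.116576) = −0.75 ln(0.883424)
  = −0.75 × (-0.123950) = 0.092963 substitutions/site.

0.093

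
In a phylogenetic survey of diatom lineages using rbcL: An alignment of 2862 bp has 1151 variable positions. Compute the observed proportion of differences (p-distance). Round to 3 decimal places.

0.402

p = 1151/2862 = 0.402166… ≈ 0.402 (to 3 d.p.).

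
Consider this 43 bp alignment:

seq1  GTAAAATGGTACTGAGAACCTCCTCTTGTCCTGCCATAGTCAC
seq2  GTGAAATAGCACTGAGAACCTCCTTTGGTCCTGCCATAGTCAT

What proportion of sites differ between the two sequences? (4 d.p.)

0.1395

The sequences differ at 6 of 43 positions (sites 3, 8, 10, 25, 27, 43).
p = 6/43 = 0.139534… ≈ 0.1395 (to 4 d.p.).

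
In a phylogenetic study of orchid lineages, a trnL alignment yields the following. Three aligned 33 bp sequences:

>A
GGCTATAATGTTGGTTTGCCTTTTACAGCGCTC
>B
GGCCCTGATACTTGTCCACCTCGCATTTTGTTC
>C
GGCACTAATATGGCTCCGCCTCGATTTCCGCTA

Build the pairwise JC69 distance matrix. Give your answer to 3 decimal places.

A–B: 17/33 sites differ → p ≈ 0.515152, d = −0.75 ln(1 − 0.686869) = 0.870850 ≈ 0.871.
A–C: 15/33 sites differ → p ≈ 0.454545, d = −0.75 ln(1 − 0.60606) = 0.698667 ≈ 0.699.
B–C: 13/33 sites differ → p ≈ 0.393939, d = −0.75 ln(1 − 0.525252) = 0.558728 ≈ 0.559.

d(A,B) = 0.871, d(A,C) = 0.699, d(B,C) = 0.559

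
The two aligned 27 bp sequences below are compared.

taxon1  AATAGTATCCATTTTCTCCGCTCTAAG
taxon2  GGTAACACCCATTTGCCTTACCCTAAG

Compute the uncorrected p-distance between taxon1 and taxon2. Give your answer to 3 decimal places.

0.407

The sequences differ at 11 of 27 positions.
p = 11/27 = 0.407407… ≈ 0.407 (to 3 d.p.).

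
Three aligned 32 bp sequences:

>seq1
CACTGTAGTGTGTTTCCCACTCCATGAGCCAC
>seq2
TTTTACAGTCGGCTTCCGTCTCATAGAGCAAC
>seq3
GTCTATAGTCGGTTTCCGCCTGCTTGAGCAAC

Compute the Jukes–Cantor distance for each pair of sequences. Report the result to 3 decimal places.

d(seq1,seq2) = 0.657, d(seq1,seq3) = 0.404, d(seq2,seq3) = 0.304

seq1–seq2: 14/32 sites differ → p = 0.4375, d = −0.75 ln(1 − 0.583333) = 0.656601 ≈ 0.657.
seq1–seq3: 10/32 sites differ → p = 0.3125, d = −0.75 ln(1 − 0.416667) = 0.404248 ≈ 0.404.
seq2–seq3: 8/32 sites differ → p = 0.25, d = −0.75 ln(1 − 0.333333) = 0.304098 ≈ 0.304.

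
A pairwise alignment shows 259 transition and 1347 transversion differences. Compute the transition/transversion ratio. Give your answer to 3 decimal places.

0.192

R = 259/1347 = 0.192279… ≈ 0.192 (to 3 d.p.).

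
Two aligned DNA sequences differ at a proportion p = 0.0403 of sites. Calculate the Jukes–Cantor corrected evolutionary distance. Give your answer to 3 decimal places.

0.041

d = −(3/4) ln(1 − 4p/3) = −0.75 ln(1 − 0.053733) = −0.75 ln(0.946267)
  = −0.75 × (-0.055231) = 0.041423 substitutions/site.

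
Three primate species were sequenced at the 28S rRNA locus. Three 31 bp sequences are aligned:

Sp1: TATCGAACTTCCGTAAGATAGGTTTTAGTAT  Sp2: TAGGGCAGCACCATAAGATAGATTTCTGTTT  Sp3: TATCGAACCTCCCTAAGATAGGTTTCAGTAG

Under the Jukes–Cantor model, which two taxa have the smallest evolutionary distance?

Sp1–Sp2: 11/31 differ, p = 0.355, d = 0.481.
Sp1–Sp3: 4/31 differ, p = 0.129, d = 0.142.
Sp2–Sp3: 10/31 differ, p = 0.323, d = 0.422.
The smallest distance is between Sp1 and Sp3.

Sp1 and Sp3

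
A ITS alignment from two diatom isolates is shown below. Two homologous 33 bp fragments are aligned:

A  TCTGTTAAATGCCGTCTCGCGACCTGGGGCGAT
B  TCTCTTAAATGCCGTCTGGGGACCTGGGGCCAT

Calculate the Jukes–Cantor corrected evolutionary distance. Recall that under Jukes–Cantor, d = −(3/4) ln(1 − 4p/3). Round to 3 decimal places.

The sequences differ at 4 of 33 sites (4, 18, 20, 31), so p = 4/33 ≈ 0.121212.
d = −(3/4) ln(1 − 4p/3) = −0.75 ln(1 − 0.161616) = −0.75 ln(0.838384)
  = −0.75 × (-0.176279) = 0.132209 substitutions/site.

0.132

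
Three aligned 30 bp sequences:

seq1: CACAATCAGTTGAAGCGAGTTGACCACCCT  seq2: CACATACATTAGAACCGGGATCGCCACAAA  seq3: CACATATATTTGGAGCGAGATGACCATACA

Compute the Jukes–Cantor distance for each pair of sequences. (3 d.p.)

seq1–seq2: 12/30 sites differ → p = 0.4, d = −0.75 ln(1 − 0.533333) = 0.571605 ≈ 0.572.
seq1–seq3: 9/30 sites differ → p = 0.3, d = −0.75 ln(1 − 0.4) = 0.383119 ≈ 0.383.
seq2–seq3: 9/30 sites differ → p = 0.3, d = −0.75 ln(1 − 0.4) = 0.383119 ≈ 0.383.

d(seq1,seq2) = 0.572, d(seq1,seq3) = 0.383, d(seq2,seq3) = 0.383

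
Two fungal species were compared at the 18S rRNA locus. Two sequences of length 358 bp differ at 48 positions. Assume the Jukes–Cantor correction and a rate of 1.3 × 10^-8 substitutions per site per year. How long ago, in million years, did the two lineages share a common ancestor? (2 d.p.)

p = 48/358 ≈ 0.134078.
d = −(3/4) ln(1 − 4p/3) = −0.75 ln(1 − 0.178771) = −0.75 ln(0.821229)
  = −0.75 × (-0.196953) = 0.147715 substitutions/site.
Under a molecular clock d = 2μt, so t = d/(2μ) = 0.147715 / (2 × 1.3 × 10^-8) = 5.68 million years.

5.68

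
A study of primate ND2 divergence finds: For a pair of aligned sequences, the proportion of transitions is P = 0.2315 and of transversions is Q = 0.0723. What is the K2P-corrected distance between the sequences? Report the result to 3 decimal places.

0.422

Under the Kimura two-parameter model, d = −½ ln(1 − 2P − Q) − ¼ ln(1 − 2Q).
1 − 2P − Q = 0.4647, giving −½ ln(0.4647) = 0.383182.
1 − 2Q = 0.8554, giving −¼ ln(0.8554) = 0.039047.
d = 0.383182 + 0.039047 = 0.422229.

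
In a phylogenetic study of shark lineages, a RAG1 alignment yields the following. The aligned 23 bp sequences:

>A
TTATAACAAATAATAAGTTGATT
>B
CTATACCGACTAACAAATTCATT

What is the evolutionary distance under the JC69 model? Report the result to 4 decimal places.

0.3904

The sequences differ at 7 of 23 sites (1, 6, 8, 10, 14, 17, 20), so p = 7/23 ≈ 0.304348.
d = −(3/4) ln(1 − 4p/3) = −0.75 ln(1 − 0.405797) = −0.75 ln(0.594203)
  = −0.75 × (-0.520534) = 0.390401 substitutions/site.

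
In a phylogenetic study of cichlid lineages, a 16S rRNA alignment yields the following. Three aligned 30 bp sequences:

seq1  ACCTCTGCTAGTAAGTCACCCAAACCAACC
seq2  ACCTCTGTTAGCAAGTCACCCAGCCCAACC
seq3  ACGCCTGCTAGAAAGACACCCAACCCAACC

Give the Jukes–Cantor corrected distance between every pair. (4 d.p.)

seq1–seq2: 4/30 sites differ → p ≈ 0.133333, d = −0.75 ln(1 − 0.177777) = 0.146808 ≈ 0.1468.
seq1–seq3: 5/30 sites differ → p ≈ 0.166667, d = −0.75 ln(1 − 0.222223) = 0.188487 ≈ 0.1885.
seq2–seq3: 6/30 sites differ → p = 0.2, d = −0.75 ln(1 − 0.266667) = 0.232617 ≈ 0.2326.

d(seq1,seq2) = 0.1468, d(seq1,seq3) = 0.1885, d(seq2,seq3) = 0.2326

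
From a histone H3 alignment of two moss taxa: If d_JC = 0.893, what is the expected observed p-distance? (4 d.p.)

0.5220

p = (3/4)(1 − e^(−4d/3)) = 0.75 × (1 − e^(-1.190667)) = 0.75 × (1 − 0.304018) = 0.521987.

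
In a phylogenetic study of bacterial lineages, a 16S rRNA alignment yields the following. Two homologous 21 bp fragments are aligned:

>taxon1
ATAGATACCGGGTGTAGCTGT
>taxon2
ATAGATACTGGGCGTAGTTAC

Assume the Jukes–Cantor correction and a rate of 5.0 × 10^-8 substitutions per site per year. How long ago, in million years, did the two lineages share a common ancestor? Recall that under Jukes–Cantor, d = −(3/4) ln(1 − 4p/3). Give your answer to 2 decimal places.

The sequences differ at 5 of 21 sites (9, 13, 18, 20, 21), so p = 5/21 ≈ 0.238095.
d = −(3/4) ln(1 − 4p/3) = −0.75 ln(1 − 0.31746) = −0.75 ln(0.68254)
  = −0.75 × (-0.381934) = 0.286451 substitutions/site.
Under a molecular clock d = 2μt, so t = d/(2μ) = 0.286451 / (2 × 5.0 × 10^-8) = 2.86 million years.

2.86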